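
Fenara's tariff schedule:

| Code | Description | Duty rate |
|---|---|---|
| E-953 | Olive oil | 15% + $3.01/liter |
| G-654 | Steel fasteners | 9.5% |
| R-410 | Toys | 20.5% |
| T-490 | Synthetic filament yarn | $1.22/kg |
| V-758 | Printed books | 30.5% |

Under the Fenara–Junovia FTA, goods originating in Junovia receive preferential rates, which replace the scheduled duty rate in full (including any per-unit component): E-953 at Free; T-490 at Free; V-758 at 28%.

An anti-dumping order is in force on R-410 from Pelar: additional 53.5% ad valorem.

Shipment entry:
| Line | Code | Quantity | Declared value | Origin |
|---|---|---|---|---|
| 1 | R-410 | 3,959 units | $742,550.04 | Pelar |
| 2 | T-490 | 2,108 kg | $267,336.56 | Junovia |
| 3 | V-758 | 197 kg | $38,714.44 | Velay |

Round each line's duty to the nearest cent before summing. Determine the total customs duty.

Line 1 (R-410, Pelar, 3,959 units, $742,550.04):
Base rate for R-410 is 20.5%.
Additional duty on R-410 from Pelar: +53.5%. Applied ad valorem rate: 20.5% + 53.5% = 74%.
Duty = $742,550.04 × 74% = $549,487.03.
Line 2 (T-490, Junovia, 2,108 kg, $267,336.56):
Base rate for T-490 is $1.22/kg.
Origin Junovia qualifies under the Fenara–Junovia agreement and T-490 is covered: preferential rate Free applies instead.
Duty = $267,336.56 × 0% = $0.00.
Line 3 (V-758, Velay, 197 kg, $38,714.44):
Base rate for V-758 is 30.5%.
V-758 has an FTA preferential rate, but origin Velay is not Junovia; base rate stands.
Duty = $38,714.44 × 30.5% = $11,807.90.
Total = $549,487.03 + $0.00 + $11,807.90 = $561,294.93.

$561,294.93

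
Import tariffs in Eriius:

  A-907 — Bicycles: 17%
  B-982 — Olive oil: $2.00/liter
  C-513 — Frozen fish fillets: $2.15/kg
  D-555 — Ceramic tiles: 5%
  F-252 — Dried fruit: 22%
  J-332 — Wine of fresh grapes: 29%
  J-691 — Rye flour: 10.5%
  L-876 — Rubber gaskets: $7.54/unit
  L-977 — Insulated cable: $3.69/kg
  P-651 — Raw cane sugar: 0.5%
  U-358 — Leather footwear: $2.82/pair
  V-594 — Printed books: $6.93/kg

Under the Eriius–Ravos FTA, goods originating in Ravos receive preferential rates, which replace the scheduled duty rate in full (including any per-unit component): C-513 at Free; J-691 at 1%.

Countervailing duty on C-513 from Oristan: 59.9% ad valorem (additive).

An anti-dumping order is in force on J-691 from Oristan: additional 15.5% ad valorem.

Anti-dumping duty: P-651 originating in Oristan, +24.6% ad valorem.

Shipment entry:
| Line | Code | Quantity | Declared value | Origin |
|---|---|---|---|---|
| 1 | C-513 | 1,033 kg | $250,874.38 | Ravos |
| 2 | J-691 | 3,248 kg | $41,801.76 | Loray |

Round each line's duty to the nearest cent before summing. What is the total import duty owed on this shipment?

Line 1 (C-513, Ravos, 1,033 kg, $250,874.38):
Base rate for C-513 is $2.15/kg.
Origin Ravos qualifies under the Eriius–Ravos agreement and C-513 is covered: preferential rate Free applies instead.
The additional-duty order on C-513 targets Oristan, not Ravos; it does not apply.
Duty = $250,874.38 × 0% = $0.00.
Line 2 (J-691, Loray, 3,248 kg, $41,801.76):
Base rate for J-691 is 10.5%.
J-691 has an FTA preferential rate, but origin Loray is not Ravos; base rate stands.
The additional-duty order on J-691 targets Oristan, not Loray; it does not apply.
Duty = $41,801.76 × 10.5% = $4,389.18.
Total = $0.00 + $4,389.18 = $4,389.18.

$4,389.18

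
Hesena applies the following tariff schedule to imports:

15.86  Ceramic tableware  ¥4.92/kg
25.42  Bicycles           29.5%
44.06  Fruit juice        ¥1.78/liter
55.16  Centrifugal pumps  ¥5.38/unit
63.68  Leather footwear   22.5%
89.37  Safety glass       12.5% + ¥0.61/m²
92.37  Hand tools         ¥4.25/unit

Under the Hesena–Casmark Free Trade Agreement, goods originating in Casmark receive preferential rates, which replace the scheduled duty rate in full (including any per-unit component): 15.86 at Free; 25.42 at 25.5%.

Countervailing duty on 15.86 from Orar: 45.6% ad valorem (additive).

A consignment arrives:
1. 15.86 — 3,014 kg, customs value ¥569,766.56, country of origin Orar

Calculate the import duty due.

¥274,642.43

Line 1 (15.86, Orar, 3,014 kg, ¥569,766.56):
Base rate for 15.86 is ¥4.92/kg.
15.86 has an FTA preferential rate, but origin Orar is not Casmark; base rate stands.
Additional duty on 15.86 from Orar: +45.6% ad valorem. Applied ad valorem rate = 45.6%.
Duty = ¥569,766.56 × 45.6% + 3,014 × ¥4.92 = ¥274,642.43.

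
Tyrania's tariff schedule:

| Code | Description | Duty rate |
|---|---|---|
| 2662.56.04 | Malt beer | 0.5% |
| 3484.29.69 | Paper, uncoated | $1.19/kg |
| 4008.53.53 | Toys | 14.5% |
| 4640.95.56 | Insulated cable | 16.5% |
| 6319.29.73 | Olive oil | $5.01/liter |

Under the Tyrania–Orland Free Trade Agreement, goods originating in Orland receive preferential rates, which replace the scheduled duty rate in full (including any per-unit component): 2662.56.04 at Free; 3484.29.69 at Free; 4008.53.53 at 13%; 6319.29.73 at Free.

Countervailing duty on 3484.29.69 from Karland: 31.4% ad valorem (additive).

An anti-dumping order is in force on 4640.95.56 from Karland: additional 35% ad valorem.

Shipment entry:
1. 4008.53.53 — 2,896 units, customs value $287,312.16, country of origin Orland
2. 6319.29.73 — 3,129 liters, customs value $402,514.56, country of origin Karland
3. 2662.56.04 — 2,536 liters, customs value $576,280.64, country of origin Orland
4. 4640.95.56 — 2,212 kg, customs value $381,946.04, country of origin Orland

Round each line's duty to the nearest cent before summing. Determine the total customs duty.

$116,047.97

Line 1 (4008.53.53, Orland, 2,896 units, $287,312.16):
Base rate for 4008.53.53 is 14.5%.
Origin Orland qualifies under the Tyrania–Orland agreement and 4008.53.53 is covered: preferential rate 13% applies instead.
Duty = $287,312.16 × 13% = $37,350.58.
Line 2 (6319.29.73, Karland, 3,129 liters, $402,514.56):
Base rate for 6319.29.73 is $5.01/liter.
6319.29.73 has an FTA preferential rate, but origin Karland is not Orland; base rate stands.
Duty = 3,129 × $5.01 = $15,676.29.
Line 3 (2662.56.04, Orland, 2,536 liters, $576,280.64):
Base rate for 2662.56.04 is 0.5%.
Origin Orland qualifies under the Tyrania–Orland agreement and 2662.56.04 is covered: preferential rate Free applies instead.
Duty = $576,280.64 × 0% = $0.00.
Line 4 (4640.95.56, Orland, 2,212 kg, $381,946.04):
Base rate for 4640.95.56 is 16.5%.
Origin Orland is the FTA partner but 4640.95.56 is not on the preference list; base rate stands.
The additional-duty order on 4640.95.56 targets Karland, not Orland; it does not apply.
Duty = $381,946.04 × 16.5% = $63,021.10.
Total = $37,350.58 + $15,676.29 + $0.00 + $63,021.10 = $116,047.97.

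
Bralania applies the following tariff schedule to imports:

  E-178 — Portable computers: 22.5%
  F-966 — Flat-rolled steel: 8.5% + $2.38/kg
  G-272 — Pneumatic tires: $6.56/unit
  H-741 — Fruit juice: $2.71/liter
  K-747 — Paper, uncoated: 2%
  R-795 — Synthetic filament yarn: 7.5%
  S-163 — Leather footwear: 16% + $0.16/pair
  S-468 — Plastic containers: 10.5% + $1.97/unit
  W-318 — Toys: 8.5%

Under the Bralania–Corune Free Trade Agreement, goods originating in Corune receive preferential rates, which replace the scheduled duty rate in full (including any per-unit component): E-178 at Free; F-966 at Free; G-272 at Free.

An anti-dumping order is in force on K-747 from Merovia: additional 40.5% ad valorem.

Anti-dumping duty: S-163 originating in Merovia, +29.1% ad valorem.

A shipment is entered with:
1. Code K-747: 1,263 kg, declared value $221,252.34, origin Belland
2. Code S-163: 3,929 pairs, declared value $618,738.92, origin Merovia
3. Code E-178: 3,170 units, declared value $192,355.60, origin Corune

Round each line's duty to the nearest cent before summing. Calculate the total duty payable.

Line 1 (K-747, Belland, 1,263 kg, $221,252.34):
Base rate for K-747 is 2%.
The additional-duty order on K-747 targets Merovia, not Belland; it does not apply.
Duty = $221,252.34 × 2% = $4,425.05.
Line 2 (S-163, Merovia, 3,929 pairs, $618,738.92):
Base rate for S-163 is 16% + $0.16/pair.
Additional duty on S-163 from Merovia: +29.1%. Applied ad valorem rate: 16% + 29.1% = 45.1%.
Duty = $618,738.92 × 45.1% + 3,929 × $0.16 = $279,679.89.
Line 3 (E-178, Corune, 3,170 units, $192,355.60):
Base rate for E-178 is 22.5%.
Origin Corune qualifies under the Bralania–Corune agreement and E-178 is covered: preferential rate Free applies instead.
Duty = $192,355.60 × 0% = $0.00.
Total = $4,425.05 + $279,679.89 + $0.00 = $284,104.94.

$284,104.94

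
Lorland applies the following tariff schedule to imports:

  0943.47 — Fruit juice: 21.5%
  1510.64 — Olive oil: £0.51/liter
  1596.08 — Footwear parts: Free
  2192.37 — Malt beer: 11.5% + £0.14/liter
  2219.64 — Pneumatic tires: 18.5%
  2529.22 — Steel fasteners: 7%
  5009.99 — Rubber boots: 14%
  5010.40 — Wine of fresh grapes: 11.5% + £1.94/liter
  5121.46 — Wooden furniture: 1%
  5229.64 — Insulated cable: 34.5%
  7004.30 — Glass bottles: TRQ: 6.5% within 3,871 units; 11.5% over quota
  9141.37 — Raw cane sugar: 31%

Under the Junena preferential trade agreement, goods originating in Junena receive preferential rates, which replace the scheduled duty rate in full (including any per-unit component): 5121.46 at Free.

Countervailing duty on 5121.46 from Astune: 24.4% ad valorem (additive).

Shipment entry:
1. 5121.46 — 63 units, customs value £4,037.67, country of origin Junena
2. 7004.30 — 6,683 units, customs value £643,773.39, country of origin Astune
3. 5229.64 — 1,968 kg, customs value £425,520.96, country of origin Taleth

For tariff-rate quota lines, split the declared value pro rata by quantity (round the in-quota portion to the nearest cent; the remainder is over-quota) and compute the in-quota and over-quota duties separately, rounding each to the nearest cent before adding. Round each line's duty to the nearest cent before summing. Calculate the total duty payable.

£202,194.00

Line 1 (5121.46, Junena, 63 units, £4,037.67):
Base rate for 5121.46 is 1%.
Origin Junena qualifies under the Lorland–Junena agreement and 5121.46 is covered: preferential rate Free applies instead.
The additional-duty order on 5121.46 targets Astune, not Junena; it does not apply.
Duty = £4,037.67 × 0% = £0.00.
Line 2 (7004.30, Astune, 6,683 units, £643,773.39):
Code 7004.30 is under a tariff-rate quota (threshold 3,871 units). In-quota: 3,871 units at 6.5%; over-quota: 2,812 units at 11.5%.
Pro-rata value split: in-quota = £643,773.39 × 3,871/6,683 = £372,893.43; over-quota = £643,773.39 − £372,893.43 = £270,879.96.
In-quota duty = £372,893.43 × 6.5% = £24,238.07. Over-quota duty = £270,879.96 × 11.5% = £31,151.20.
Line duty = £24,238.07 + £31,151.20 = £55,389.27.
Line 3 (5229.64, Taleth, 1,968 kg, £425,520.96):
Base rate for 5229.64 is 34.5%.
Duty = £425,520.96 × 34.5% = £146,804.73.
Total = £0.00 + £55,389.27 + £146,804.73 = £202,194.00.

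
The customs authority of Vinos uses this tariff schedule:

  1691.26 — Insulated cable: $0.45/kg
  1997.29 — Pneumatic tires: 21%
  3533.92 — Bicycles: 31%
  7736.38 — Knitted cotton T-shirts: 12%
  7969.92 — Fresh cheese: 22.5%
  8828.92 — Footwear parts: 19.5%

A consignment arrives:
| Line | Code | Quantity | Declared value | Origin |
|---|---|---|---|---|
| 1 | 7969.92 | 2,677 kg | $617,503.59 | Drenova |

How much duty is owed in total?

Line 1 (7969.92, Drenova, 2,677 kg, $617,503.59):
Base rate for 7969.92 is 22.5%.
Duty = $617,503.59 × 22.5% = $138,938.31.

$138,938.31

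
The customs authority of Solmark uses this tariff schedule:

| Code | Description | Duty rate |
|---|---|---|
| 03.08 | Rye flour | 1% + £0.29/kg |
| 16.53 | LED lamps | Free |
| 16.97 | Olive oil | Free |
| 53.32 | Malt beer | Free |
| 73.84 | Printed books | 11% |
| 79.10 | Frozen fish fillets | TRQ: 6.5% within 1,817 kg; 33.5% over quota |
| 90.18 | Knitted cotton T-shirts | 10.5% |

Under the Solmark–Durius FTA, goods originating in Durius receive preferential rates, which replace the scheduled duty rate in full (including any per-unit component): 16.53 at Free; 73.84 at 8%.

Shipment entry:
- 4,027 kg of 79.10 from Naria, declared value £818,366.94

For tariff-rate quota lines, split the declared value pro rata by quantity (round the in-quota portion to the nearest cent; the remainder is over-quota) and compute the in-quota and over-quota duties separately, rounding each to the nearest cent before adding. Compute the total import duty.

£174,455.23

Line 1 (79.10, Naria, 4,027 kg, £818,366.94):
Code 79.10 is under a tariff-rate quota (threshold 1,817 kg). In-quota: 1,817 kg at 6.5%; over-quota: 2,210 kg at 33.5%.
Pro-rata value split: in-quota = £818,366.94 × 1,817/4,027 = £369,250.74; over-quota = £818,366.94 − £369,250.74 = £449,116.20.
In-quota duty = £369,250.74 × 6.5% = £24,001.30. Over-quota duty = £449,116.20 × 33.5% = £150,453.93.
Line duty = £24,001.30 + £150,453.93 = £174,455.23.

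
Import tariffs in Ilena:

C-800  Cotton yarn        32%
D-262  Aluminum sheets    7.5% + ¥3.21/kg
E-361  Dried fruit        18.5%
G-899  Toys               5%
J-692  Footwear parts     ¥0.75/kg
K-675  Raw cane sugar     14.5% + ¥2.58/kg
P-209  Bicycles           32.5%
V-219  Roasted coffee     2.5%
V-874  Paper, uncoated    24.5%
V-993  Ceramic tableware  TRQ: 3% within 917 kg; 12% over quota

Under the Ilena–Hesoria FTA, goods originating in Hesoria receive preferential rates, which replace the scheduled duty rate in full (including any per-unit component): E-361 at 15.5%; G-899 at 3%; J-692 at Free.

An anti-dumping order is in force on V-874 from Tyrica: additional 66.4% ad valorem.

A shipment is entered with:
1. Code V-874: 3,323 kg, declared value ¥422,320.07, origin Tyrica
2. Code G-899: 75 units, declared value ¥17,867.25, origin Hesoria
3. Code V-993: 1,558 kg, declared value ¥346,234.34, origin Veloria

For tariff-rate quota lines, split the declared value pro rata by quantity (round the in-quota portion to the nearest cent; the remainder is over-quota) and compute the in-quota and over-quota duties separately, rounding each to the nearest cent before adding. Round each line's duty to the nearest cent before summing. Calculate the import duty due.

¥407,632.44

Line 1 (V-874, Tyrica, 3,323 kg, ¥422,320.07):
Base rate for V-874 is 24.5%.
Additional duty on V-874 from Tyrica: +66.4%. Applied ad valorem rate: 24.5% + 66.4% = 90.9%.
Duty = ¥422,320.07 × 90.9% = ¥383,888.94.
Line 2 (G-899, Hesoria, 75 units, ¥17,867.25):
Base rate for G-899 is 5%.
Origin Hesoria qualifies under the Ilena–Hesoria agreement and G-899 is covered: preferential rate 3% applies instead.
Duty = ¥17,867.25 × 3% = ¥536.02.
Line 3 (V-993, Veloria, 1,558 kg, ¥346,234.34):
Code V-993 is under a tariff-rate quota (threshold 917 kg). In-quota: 917 kg at 3%; over-quota: 641 kg at 12%.
Pro-rata value split: in-quota = ¥346,234.34 × 917/1,558 = ¥203,784.91; over-quota = ¥346,234.34 − ¥203,784.91 = ¥142,449.43.
In-quota duty = ¥203,784.91 × 3% = ¥6,113.55. Over-quota duty = ¥142,449.43 × 12% = ¥17,093.93.
Line duty = ¥6,113.55 + ¥17,093.93 = ¥23,207.48.
Total = ¥383,888.94 + ¥536.02 + ¥23,207.48 = ¥407,632.44.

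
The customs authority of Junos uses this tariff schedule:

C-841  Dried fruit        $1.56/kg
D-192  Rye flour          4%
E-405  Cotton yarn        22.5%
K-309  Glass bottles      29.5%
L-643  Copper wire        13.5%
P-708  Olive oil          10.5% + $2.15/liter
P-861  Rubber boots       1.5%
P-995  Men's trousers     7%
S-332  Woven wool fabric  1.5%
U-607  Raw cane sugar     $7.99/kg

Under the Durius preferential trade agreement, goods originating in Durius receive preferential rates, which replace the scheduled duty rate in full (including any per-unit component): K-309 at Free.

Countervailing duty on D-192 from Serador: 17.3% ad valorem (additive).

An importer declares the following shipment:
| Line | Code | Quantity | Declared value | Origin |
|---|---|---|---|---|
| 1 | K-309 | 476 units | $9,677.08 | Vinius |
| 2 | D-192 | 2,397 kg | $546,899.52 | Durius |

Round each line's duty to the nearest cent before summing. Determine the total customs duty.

Line 1 (K-309, Vinius, 476 units, $9,677.08):
Base rate for K-309 is 29.5%.
K-309 has an FTA preferential rate, but origin Vinius is not Durius; base rate stands.
Duty = $9,677.08 × 29.5% = $2,854.74.
Line 2 (D-192, Durius, 2,397 kg, $546,899.52):
Base rate for D-192 is 4%.
Origin Durius is the FTA partner but D-192 is not on the preference list; base rate stands.
The additional-duty order on D-192 targets Serador, not Durius; it does not apply.
Duty = $546,899.52 × 4% = $21,875.98.
Total = $2,854.74 + $21,875.98 = $24,730.72.

$24,730.72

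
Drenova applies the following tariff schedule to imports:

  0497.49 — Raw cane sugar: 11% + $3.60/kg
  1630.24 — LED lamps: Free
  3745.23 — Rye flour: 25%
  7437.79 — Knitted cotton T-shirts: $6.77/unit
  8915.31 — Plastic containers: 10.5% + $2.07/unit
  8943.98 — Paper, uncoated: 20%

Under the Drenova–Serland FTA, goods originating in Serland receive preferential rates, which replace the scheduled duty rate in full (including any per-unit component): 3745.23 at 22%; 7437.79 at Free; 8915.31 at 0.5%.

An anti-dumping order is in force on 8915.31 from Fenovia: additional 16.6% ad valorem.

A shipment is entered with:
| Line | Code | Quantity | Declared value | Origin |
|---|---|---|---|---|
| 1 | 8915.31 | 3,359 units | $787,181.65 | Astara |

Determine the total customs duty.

Line 1 (8915.31, Astara, 3,359 units, $787,181.65):
Base rate for 8915.31 is 10.5% + $2.07/unit.
8915.31 has an FTA preferential rate, but origin Astara is not Serland; base rate stands.
The additional-duty order on 8915.31 targets Fenovia, not Astara; it does not apply.
Duty = $787,181.65 × 10.5% + 3,359 × $2.07 = $89,607.20.

$89,607.20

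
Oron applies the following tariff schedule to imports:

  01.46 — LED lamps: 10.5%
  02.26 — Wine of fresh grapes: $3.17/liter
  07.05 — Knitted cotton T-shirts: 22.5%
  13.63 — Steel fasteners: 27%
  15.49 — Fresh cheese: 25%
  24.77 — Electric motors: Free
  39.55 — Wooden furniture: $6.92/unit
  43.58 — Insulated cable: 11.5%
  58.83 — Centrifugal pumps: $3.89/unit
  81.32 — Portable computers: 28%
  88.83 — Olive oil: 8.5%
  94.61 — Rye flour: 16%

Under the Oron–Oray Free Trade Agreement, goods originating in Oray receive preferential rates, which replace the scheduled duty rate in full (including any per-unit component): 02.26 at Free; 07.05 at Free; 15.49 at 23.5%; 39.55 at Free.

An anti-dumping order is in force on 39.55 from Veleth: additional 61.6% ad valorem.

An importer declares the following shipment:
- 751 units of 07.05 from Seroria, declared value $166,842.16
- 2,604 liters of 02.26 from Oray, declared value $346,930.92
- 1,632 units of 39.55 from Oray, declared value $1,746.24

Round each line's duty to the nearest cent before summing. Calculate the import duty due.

$37,539.49

Line 1 (07.05, Seroria, 751 units, $166,842.16):
Base rate for 07.05 is 22.5%.
07.05 has an FTA preferential rate, but origin Seroria is not Oray; base rate stands.
Duty = $166,842.16 × 22.5% = $37,539.49.
Line 2 (02.26, Oray, 2,604 liters, $346,930.92):
Base rate for 02.26 is $3.17/liter.
Origin Oray qualifies under the Oron–Oray agreement and 02.26 is covered: preferential rate Free applies instead.
Duty = $346,930.92 × 0% = $0.00.
Line 3 (39.55, Oray, 1,632 units, $1,746.24):
Base rate for 39.55 is $6.92/unit.
Origin Oray qualifies under the Oron–Oray agreement and 39.55 is covered: preferential rate Free applies instead.
The additional-duty order on 39.55 targets Veleth, not Oray; it does not apply.
Duty = $1,746.24 × 0% = $0.00.
Total = $37,539.49 + $0.00 + $0.00 = $37,539.49.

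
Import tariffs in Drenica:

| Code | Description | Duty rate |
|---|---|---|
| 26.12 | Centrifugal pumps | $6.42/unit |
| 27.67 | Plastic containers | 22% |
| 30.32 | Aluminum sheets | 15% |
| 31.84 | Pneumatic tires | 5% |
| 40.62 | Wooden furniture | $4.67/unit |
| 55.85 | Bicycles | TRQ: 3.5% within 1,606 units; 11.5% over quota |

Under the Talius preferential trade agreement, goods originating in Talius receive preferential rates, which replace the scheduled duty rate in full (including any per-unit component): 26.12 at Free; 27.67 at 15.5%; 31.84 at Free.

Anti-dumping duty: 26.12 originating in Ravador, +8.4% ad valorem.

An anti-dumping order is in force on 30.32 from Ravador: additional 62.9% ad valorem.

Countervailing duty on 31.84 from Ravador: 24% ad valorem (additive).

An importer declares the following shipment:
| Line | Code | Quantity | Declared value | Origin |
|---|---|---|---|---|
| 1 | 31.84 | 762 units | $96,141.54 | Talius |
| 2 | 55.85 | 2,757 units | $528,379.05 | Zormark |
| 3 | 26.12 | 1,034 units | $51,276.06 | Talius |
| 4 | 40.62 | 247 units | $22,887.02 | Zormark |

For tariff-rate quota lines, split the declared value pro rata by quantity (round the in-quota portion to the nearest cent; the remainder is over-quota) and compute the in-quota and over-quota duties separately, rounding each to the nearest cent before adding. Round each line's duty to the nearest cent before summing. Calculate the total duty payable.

Line 1 (31.84, Talius, 762 units, $96,141.54):
Base rate for 31.84 is 5%.
Origin Talius qualifies under the Drenica–Talius agreement and 31.84 is covered: preferential rate Free applies instead.
The additional-duty order on 31.84 targets Ravador, not Talius; it does not apply.
Duty = $96,141.54 × 0% = $0.00.
Line 2 (55.85, Zormark, 2,757 units, $528,379.05):
Code 55.85 is under a tariff-rate quota (threshold 1,606 units). In-quota: 1,606 units at 3.5%; over-quota: 1,151 units at 11.5%.
Pro-rata value split: in-quota = $528,379.05 × 1,606/2,757 = $307,789.90; over-quota = $528,379.05 − $307,789.90 = $220,589.15.
In-quota duty = $307,789.90 × 3.5% = $10,772.65. Over-quota duty = $220,589.15 × 11.5% = $25,367.75.
Line duty = $10,772.65 + $25,367.75 = $36,140.40.
Line 3 (26.12, Talius, 1,034 units, $51,276.06):
Base rate for 26.12 is $6.42/unit.
Origin Talius qualifies under the Drenica–Talius agreement and 26.12 is covered: preferential rate Free applies instead.
The additional-duty order on 26.12 targets Ravador, not Talius; it does not apply.
Duty = $51,276.06 × 0% = $0.00.
Line 4 (40.62, Zormark, 247 units, $22,887.02):
Base rate for 40.62 is $4.67/unit.
Duty = 247 × $4.67 = $1,153.49.
Total = $0.00 + $36,140.40 + $0.00 + $1,153.49 = $37,293.89.

$37,293.89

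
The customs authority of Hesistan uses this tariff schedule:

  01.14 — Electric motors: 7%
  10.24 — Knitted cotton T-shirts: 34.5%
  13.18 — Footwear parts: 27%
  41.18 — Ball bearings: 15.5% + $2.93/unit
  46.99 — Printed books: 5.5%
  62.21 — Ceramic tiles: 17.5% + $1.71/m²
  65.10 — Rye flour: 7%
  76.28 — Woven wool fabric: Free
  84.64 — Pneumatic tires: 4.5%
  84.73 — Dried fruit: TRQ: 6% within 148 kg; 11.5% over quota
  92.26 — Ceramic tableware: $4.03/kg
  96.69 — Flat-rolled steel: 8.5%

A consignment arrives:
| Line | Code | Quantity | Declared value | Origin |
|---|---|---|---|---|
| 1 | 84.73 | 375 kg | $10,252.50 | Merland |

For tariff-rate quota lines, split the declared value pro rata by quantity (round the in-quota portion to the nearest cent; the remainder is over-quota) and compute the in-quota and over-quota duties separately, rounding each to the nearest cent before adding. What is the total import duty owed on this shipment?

Line 1 (84.73, Merland, 375 kg, $10,252.50):
Code 84.73 is under a tariff-rate quota (threshold 148 kg). In-quota: 148 kg at 6%; over-quota: 227 kg at 11.5%.
Pro-rata value split: in-quota = $10,252.50 × 148/375 = $4,046.32; over-quota = $10,252.50 − $4,046.32 = $6,206.18.
In-quota duty = $4,046.32 × 6% = $242.78. Over-quota duty = $6,206.18 × 11.5% = $713.71.
Line duty = $242.78 + $713.71 = $956.49.

$956.49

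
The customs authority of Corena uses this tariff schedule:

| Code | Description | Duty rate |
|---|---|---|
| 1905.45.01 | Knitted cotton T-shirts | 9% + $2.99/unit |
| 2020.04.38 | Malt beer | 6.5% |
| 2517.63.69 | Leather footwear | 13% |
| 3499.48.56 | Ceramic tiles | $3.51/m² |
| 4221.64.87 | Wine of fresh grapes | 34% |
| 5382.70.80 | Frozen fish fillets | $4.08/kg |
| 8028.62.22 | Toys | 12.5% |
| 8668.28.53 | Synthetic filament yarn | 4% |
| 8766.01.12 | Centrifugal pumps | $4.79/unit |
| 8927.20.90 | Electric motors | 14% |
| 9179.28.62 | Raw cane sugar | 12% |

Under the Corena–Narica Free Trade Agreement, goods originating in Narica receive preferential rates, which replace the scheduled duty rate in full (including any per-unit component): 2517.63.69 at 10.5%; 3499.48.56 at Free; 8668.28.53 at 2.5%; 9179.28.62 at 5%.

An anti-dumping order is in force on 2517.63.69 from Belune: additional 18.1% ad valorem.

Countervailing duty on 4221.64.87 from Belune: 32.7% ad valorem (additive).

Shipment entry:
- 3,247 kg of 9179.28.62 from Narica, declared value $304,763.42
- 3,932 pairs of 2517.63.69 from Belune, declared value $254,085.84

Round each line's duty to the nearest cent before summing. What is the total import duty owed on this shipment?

$94,258.87

Line 1 (9179.28.62, Narica, 3,247 kg, $304,763.42):
Base rate for 9179.28.62 is 12%.
Origin Narica qualifies under the Corena–Narica agreement and 9179.28.62 is covered: preferential rate 5% applies instead.
Duty = $304,763.42 × 5% = $15,238.17.
Line 2 (2517.63.69, Belune, 3,932 pairs, $254,085.84):
Base rate for 2517.63.69 is 13%.
2517.63.69 has an FTA preferential rate, but origin Belune is not Narica; base rate stands.
Additional duty on 2517.63.69 from Belune: +18.1%. Applied ad valorem rate: 13% + 18.1% = 31.1%.
Duty = $254,085.84 × 31.1% = $79,020.70.
Total = $15,238.17 + $79,020.70 = $94,258.87.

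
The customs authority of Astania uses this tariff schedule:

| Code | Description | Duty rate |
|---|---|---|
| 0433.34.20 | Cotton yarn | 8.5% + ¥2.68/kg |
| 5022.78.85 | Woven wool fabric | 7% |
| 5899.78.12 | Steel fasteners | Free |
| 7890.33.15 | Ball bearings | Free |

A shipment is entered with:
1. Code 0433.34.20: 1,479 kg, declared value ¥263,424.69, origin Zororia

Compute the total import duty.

Line 1 (0433.34.20, Zororia, 1,479 kg, ¥263,424.69):
Base rate for 0433.34.20 is 8.5% + ¥2.68/kg.
Duty = ¥263,424.69 × 8.5% + 1,479 × ¥2.68 = ¥26,354.82.

¥26,354.82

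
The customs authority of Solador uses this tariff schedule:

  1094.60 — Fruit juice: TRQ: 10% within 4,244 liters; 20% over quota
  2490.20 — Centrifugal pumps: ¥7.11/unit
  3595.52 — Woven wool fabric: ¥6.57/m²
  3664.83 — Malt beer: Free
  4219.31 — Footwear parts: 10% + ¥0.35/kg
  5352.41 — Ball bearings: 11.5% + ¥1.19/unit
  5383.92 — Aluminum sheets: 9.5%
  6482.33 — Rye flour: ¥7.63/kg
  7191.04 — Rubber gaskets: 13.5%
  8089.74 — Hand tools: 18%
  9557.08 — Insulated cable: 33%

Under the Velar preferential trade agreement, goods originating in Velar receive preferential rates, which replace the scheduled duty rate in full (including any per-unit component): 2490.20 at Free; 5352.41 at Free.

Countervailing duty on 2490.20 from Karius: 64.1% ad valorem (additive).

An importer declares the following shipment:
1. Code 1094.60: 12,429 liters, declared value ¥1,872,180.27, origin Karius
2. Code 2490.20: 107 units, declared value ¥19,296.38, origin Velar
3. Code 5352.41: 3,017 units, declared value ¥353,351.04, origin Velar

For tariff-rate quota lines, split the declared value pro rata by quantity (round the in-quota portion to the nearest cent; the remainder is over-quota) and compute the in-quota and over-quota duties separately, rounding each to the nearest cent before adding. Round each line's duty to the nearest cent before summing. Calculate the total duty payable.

Line 1 (1094.60, Karius, 12,429 liters, ¥1,872,180.27):
Code 1094.60 is under a tariff-rate quota (threshold 4,244 liters). In-quota: 4,244 liters at 10%; over-quota: 8,185 liters at 20%.
Pro-rata value split: in-quota = ¥1,872,180.27 × 4,244/12,429 = ¥639,273.72; over-quota = ¥1,872,180.27 − ¥639,273.72 = ¥1,232,906.55.
In-quota duty = ¥639,273.72 × 10% = ¥63,927.37. Over-quota duty = ¥1,232,906.55 × 20% = ¥246,581.31.
Line duty = ¥63,927.37 + ¥246,581.31 = ¥310,508.68.
Line 2 (2490.20, Velar, 107 units, ¥19,296.38):
Base rate for 2490.20 is ¥7.11/unit.
Origin Velar qualifies under the Solador–Velar agreement and 2490.20 is covered: preferential rate Free applies instead.
The additional-duty order on 2490.20 targets Karius, not Velar; it does not apply.
Duty = ¥19,296.38 × 0% = ¥0.00.
Line 3 (5352.41, Velar, 3,017 units, ¥353,351.04):
Base rate for 5352.41 is 11.5% + ¥1.19/unit.
Origin Velar qualifies under the Solador–Velar agreement and 5352.41 is covered: preferential rate Free applies instead.
Duty = ¥353,351.04 × 0% = ¥0.00.
Total = ¥310,508.68 + ¥0.00 + ¥0.00 = ¥310,508.68.

¥310,508.68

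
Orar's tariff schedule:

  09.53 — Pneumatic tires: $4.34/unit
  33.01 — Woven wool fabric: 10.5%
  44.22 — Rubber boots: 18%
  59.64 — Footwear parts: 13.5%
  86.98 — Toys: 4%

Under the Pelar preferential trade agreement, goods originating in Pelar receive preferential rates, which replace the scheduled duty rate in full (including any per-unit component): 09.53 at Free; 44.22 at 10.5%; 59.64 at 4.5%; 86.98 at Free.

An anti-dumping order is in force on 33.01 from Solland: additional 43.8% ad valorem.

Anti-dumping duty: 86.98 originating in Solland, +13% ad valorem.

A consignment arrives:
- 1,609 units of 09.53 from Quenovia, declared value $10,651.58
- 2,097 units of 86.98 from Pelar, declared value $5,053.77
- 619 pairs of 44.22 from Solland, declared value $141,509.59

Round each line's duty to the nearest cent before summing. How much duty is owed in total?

Line 1 (09.53, Quenovia, 1,609 units, $10,651.58):
Base rate for 09.53 is $4.34/unit.
09.53 has an FTA preferential rate, but origin Quenovia is not Pelar; base rate stands.
Duty = 1,609 × $4.34 = $6,983.06.
Line 2 (86.98, Pelar, 2,097 units, $5,053.77):
Base rate for 86.98 is 4%.
Origin Pelar qualifies under the Orar–Pelar agreement and 86.98 is covered: preferential rate Free applies instead.
The additional-duty order on 86.98 targets Solland, not Pelar; it does not apply.
Duty = $5,053.77 × 0% = $0.00.
Line 3 (44.22, Solland, 619 pairs, $141,509.59):
Base rate for 44.22 is 18%.
44.22 has an FTA preferential rate, but origin Solland is not Pelar; base rate stands.
Duty = $141,509.59 × 18% = $25,471.73.
Total = $6,983.06 + $0.00 + $25,471.73 = $32,454.79.

$32,454.79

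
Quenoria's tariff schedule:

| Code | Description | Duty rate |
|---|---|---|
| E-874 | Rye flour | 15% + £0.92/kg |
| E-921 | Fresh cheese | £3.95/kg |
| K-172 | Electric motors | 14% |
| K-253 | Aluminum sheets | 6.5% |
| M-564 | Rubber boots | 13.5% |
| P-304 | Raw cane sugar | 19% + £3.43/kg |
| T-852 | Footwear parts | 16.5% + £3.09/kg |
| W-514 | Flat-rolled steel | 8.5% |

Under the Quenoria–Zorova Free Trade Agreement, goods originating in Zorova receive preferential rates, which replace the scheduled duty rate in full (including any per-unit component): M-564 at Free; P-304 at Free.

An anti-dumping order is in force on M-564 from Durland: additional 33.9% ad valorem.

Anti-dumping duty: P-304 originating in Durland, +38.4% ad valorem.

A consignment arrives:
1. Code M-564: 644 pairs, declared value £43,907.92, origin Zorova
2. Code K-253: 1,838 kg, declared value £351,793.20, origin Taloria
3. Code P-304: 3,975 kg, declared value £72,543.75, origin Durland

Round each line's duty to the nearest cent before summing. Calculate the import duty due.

Line 1 (M-564, Zorova, 644 pairs, £43,907.92):
Base rate for M-564 is 13.5%.
Origin Zorova qualifies under the Quenoria–Zorova agreement and M-564 is covered: preferential rate Free applies instead.
The additional-duty order on M-564 targets Durland, not Zorova; it does not apply.
Duty = £43,907.92 × 0% = £0.00.
Line 2 (K-253, Taloria, 1,838 kg, £351,793.20):
Base rate for K-253 is 6.5%.
Duty = £351,793.20 × 6.5% = £22,866.56.
Line 3 (P-304, Durland, 3,975 kg, £72,543.75):
Base rate for P-304 is 19% + £3.43/kg.
P-304 has an FTA preferential rate, but origin Durland is not Zorova; base rate stands.
Additional duty on P-304 from Durland: +38.4%. Applied ad valorem rate: 19% + 38.4% = 57.4%.
Duty = £72,543.75 × 57.4% + 3,975 × £3.43 = £55,274.36.
Total = £0.00 + £22,866.56 + £55,274.36 = £78,140.92.

£78,140.92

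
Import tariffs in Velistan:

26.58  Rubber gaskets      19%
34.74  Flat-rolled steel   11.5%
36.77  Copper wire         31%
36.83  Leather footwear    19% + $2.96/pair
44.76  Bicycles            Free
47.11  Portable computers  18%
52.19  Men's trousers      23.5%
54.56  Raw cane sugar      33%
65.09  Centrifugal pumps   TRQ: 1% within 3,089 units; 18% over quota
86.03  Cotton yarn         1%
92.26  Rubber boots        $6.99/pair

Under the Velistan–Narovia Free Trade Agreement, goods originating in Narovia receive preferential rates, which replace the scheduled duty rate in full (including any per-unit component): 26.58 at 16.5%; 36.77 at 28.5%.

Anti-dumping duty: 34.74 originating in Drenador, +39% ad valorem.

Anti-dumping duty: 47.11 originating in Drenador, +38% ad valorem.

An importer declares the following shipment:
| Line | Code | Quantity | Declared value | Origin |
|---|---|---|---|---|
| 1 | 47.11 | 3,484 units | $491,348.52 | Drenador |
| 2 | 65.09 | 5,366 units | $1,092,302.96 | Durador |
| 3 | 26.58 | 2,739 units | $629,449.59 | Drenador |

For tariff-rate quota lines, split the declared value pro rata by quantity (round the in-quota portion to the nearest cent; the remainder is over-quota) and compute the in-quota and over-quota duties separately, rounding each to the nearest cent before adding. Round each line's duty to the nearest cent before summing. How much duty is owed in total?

$484,469.66

Line 1 (47.11, Drenador, 3,484 units, $491,348.52):
Base rate for 47.11 is 18%.
Additional duty on 47.11 from Drenador: +38%. Applied ad valorem rate: 18% + 38% = 56%.
Duty = $491,348.52 × 56% = $275,155.17.
Line 2 (65.09, Durador, 5,366 units, $1,092,302.96):
Code 65.09 is under a tariff-rate quota (threshold 3,089 units). In-quota: 3,089 units at 1%; over-quota: 2,277 units at 18%.
Pro-rata value split: in-quota = $1,092,302.96 × 3,089/5,366 = $628,796.84; over-quota = $1,092,302.96 − $628,796.84 = $463,506.12.
In-quota duty = $628,796.84 × 1% = $6,287.97. Over-quota duty = $463,506.12 × 18% = $83,431.10.
Line duty = $6,287.97 + $83,431.10 = $89,719.07.
Line 3 (26.58, Drenador, 2,739 units, $629,449.59):
Base rate for 26.58 is 19%.
26.58 has an FTA preferential rate, but origin Drenador is not Narovia; base rate stands.
Duty = $629,449.59 × 19% = $119,595.42.
Total = $275,155.17 + $89,719.07 + $119,595.42 = $484,469.66.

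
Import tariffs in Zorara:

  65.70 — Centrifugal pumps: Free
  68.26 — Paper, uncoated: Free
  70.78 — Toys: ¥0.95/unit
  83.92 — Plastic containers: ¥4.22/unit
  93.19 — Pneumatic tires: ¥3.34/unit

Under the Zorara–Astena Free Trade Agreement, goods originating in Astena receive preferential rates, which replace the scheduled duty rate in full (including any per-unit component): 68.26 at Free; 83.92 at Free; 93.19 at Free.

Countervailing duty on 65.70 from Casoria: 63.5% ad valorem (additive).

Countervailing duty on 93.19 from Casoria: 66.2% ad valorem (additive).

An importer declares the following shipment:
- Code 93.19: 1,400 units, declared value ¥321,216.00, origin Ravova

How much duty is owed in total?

Line 1 (93.19, Ravova, 1,400 units, ¥321,216.00):
Base rate for 93.19 is ¥3.34/unit.
93.19 has an FTA preferential rate, but origin Ravova is not Astena; base rate stands.
The additional-duty order on 93.19 targets Casoria, not Ravova; it does not apply.
Duty = 1,400 × ¥3.34 = ¥4,676.00.

¥4,676.00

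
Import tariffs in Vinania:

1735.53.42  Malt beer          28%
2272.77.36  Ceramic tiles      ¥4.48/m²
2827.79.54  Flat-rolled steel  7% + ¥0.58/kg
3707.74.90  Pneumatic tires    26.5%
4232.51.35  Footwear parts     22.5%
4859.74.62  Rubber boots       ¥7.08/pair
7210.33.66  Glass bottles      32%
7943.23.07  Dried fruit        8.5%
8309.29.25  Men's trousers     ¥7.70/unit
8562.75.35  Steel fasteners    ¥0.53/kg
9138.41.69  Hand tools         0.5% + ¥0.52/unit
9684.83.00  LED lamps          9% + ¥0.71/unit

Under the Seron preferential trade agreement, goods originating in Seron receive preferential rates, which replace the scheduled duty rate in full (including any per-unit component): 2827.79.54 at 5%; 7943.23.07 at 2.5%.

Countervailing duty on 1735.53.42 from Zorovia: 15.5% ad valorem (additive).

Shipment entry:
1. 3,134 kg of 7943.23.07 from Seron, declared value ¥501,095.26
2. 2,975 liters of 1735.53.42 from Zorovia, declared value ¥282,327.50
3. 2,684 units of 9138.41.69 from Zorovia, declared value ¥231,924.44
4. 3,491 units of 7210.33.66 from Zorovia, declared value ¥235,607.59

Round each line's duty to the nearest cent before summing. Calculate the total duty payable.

¥213,289.57

Line 1 (7943.23.07, Seron, 3,134 kg, ¥501,095.26):
Base rate for 7943.23.07 is 8.5%.
Origin Seron qualifies under the Vinania–Seron agreement and 7943.23.07 is covered: preferential rate 2.5% applies instead.
Duty = ¥501,095.26 × 2.5% = ¥12,527.38.
Line 2 (1735.53.42, Zorovia, 2,975 liters, ¥282,327.50):
Base rate for 1735.53.42 is 28%.
Additional duty on 1735.53.42 from Zorovia: +15.5%. Applied ad valorem rate: 28% + 15.5% = 43.5%.
Duty = ¥282,327.50 × 43.5% = ¥122,812.46.
Line 3 (9138.41.69, Zorovia, 2,684 units, ¥231,924.44):
Base rate for 9138.41.69 is 0.5% + ¥0.52/unit.
Duty = ¥231,924.44 × 0.5% + 2,684 × ¥0.52 = ¥2,555.30.
Line 4 (7210.33.66, Zorovia, 3,491 units, ¥235,607.59):
Base rate for 7210.33.66 is 32%.
Duty = ¥235,607.59 × 32% = ¥75,394.43.
Total = ¥12,527.38 + ¥122,812.46 + ¥2,555.30 + ¥75,394.43 = ¥213,289.57.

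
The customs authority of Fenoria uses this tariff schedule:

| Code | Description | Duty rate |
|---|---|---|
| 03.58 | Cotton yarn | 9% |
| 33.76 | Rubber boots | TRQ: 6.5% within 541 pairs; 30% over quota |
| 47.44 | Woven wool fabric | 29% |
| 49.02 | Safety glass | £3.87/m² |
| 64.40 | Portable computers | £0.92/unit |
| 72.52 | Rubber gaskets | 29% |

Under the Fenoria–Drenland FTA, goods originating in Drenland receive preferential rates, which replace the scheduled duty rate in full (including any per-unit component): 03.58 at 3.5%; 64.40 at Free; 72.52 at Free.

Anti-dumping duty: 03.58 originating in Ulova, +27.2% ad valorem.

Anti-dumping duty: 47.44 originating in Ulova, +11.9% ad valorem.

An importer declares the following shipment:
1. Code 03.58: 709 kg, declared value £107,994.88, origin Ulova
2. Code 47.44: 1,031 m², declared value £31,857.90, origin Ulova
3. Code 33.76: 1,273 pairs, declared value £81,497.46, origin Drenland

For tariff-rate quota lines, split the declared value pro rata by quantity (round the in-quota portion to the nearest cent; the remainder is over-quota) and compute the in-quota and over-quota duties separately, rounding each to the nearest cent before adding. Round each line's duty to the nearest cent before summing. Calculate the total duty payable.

Line 1 (03.58, Ulova, 709 kg, £107,994.88):
Base rate for 03.58 is 9%.
03.58 has an FTA preferential rate, but origin Ulova is not Drenland; base rate stands.
Additional duty on 03.58 from Ulova: +27.2%. Applied ad valorem rate: 9% + 27.2% = 36.2%.
Duty = £107,994.88 × 36.2% = £39,094.15.
Line 2 (47.44, Ulova, 1,031 m², £31,857.90):
Base rate for 47.44 is 29%.
Additional duty on 47.44 from Ulova: +11.9%. Applied ad valorem rate: 29% + 11.9% = 40.9%.
Duty = £31,857.90 × 40.9% = £13,029.88.
Line 3 (33.76, Drenland, 1,273 pairs, £81,497.46):
Code 33.76 is under a tariff-rate quota (threshold 541 pairs). In-quota: 541 pairs at 6.5%; over-quota: 732 pairs at 30%.
Pro-rata value split: in-quota = £81,497.46 × 541/1,273 = £34,634.82; over-quota = £81,497.46 − £34,634.82 = £46,862.64.
In-quota duty = £34,634.82 × 6.5% = £2,251.26. Over-quota duty = £46,862.64 × 30% = £14,058.79.
Line duty = £2,251.26 + £14,058.79 = £16,310.05.
Total = £39,094.15 + £13,029.88 + £16,310.05 = £68,434.08.

£68,434.08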